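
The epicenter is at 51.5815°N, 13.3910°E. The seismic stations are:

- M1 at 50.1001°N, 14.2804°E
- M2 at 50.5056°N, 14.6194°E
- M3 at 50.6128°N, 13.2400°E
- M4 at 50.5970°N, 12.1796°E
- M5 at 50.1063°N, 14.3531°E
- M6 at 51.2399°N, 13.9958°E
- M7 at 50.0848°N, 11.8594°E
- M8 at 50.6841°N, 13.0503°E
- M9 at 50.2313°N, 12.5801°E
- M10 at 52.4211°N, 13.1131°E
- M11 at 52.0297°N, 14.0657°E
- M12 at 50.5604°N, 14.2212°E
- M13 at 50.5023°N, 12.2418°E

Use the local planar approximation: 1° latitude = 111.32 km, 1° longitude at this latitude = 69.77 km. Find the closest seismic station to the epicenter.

Distances from 51.5815°N, 13.3910°E:
M1: √((-1.4814·111.32)² + (0.8894·69.77)²) = √(27195.126040 + 3850.629168) = 176.1981 km
M2: √((-1.0759·111.32)² + (1.2284·69.77)²) = √(14344.658394 + 7345.427245) = 147.2755 km
M3: √((-0.9687·111.32)² + (-0.1510·69.77)²) = √(11628.534744 + 110.991914) = 108.3491 km
M4: √((-0.9845·111.32)² + (-1.2114·69.77)²) = √(12010.963198 + 7143.525258) = 138.3997 km
M5: √((-1.4752·111.32)² + (0.9621·69.77)²) = √(26967.966669 + 4505.861883) = 177.4086 km
M6: √((-0.3416·111.32)² + (0.6048·69.77)²) = √(1446.046036 + 1780.578032) = 56.8034 km
M7: √((-1.4967·111.32)² + (-1.5316·69.77)²) = √(27759.773141 + 11419.002323) = 197.9363 km
M8: √((-0.8974·111.32)² + (-0.3407·69.77)²) = √(9979.723888 + 565.043278) = 102.6877 km
M9: √((-1.3502·111.32)² + (-0.8109·69.77)²) = √(22591.371777 + 3200.899560) = 160.5997 km
M10: √((0.8396·111.32)² + (-0.2779·69.77)²) = √(8735.570140 + 375.936540) = 95.4542 km
M11: √((0.4482·111.32)² + (0.6747·69.77)²) = √(2489.373716 + 2215.944435) = 68.5953 km
M12: √((-1.0211·111.32)² + (0.8302·69.77)²) = √(12920.607915 + 3355.080185) = 127.5762 km
M13: √((-1.0792·111.32)² + (-1.1492·69.77)²) = √(14432.789204 + 6428.781726) = 144.4354 km
Minimum: M6 at 56.8034 km.

M6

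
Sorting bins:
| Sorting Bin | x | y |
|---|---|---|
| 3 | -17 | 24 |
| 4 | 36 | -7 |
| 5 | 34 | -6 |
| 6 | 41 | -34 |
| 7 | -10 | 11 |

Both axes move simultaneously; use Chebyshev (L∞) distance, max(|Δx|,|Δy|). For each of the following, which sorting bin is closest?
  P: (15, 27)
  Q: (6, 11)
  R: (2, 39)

P→7; Q→7; R→3

P at (15, 27):
  3: max(|-32|, |-3|) = 32
  4: max(|21|, |-34|) = 34
  5: max(|19|, |-33|) = 33
  6: max(|26|, |-61|) = 61
  7: max(|-25|, |-16|) = 25
  → nearest: 7 (25)
Q at (6, 11):
  3: max(|-23|, |13|) = 23
  4: max(|30|, |-18|) = 30
  5: max(|28|, |-17|) = 28
  6: max(|35|, |-45|) = 45
  7: max(|-16|, |0|) = 16
  → nearest: 7 (16)
R at (2, 39):
  3: max(|-19|, |-15|) = 19
  4: max(|34|, |-46|) = 46
  5: max(|32|, |-45|) = 45
  6: max(|39|, |-73|) = 73
  7: max(|-12|, |-28|) = 28
  → nearest: 3 (19)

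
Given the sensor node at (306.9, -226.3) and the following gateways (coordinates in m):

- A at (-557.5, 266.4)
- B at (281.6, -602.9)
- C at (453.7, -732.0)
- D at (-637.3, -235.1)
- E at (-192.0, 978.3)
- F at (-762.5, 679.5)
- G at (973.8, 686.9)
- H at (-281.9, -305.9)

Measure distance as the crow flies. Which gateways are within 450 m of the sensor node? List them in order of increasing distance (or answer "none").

Distances from (306.9, -226.3):
A: √((-864.4)² + (492.7)²) = √(747187.360 + 242753.290) = 995.0 m
B: √((-25.3)² + (-376.6)²) = √(640.090 + 141827.560) = 377.4 m
C: √((146.8)² + (-505.7)²) = √(21550.240 + 255732.490) = 526.6 m
D: √((-944.2)² + (-8.8)²) = √(891513.640 + 77.440) = 944.2 m
E: √((-498.9)² + (1204.6)²) = √(248901.210 + 1451061.160) = 1303.8 m
F: √((-1069.4)² + (905.8)²) = √(1143616.360 + 820473.640) = 1401.5 m
G: √((666.9)² + (913.2)²) = √(444755.610 + 833934.240) = 1130.8 m
H: √((-588.8)² + (-79.6)²) = √(346685.440 + 6336.160) = 594.2 m
Threshold 450 m: B (377.4 m) is within range.

B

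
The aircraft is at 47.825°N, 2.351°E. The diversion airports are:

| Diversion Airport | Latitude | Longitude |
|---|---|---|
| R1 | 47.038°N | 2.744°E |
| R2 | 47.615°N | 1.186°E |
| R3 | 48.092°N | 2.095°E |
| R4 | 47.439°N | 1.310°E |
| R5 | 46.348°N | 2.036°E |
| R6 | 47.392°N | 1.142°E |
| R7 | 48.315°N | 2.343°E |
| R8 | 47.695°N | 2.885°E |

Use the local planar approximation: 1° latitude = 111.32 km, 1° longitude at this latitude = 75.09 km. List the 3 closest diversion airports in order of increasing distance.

Distances from 47.825°N, 2.351°E:
R1: 92.446 km
R2: 90.550 km
R3: 35.397 km
R4: 89.200 km
R5: 166.112 km
R6: 102.787 km
R7: 54.550 km
R8: 42.630 km
Sorted: R3 (35.397 km) < R8 (42.630 km) < R7 (54.550 km) < R4 (89.200 km) < R2 (90.550 km) < …

R3, R8, R7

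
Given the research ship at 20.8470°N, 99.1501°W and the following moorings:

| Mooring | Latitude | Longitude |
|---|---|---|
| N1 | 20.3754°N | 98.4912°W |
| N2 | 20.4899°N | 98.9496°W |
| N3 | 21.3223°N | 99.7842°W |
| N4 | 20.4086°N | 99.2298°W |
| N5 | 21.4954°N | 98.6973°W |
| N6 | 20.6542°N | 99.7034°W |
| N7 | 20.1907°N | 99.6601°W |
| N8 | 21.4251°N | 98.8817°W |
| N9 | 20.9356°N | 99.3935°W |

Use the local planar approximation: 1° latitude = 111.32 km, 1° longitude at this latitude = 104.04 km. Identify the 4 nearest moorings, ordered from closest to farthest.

Distances from 20.8470°N, 99.1501°W:
N1: √((-0.4716·111.32)² + (0.6589·104.04)²) = √(2756.093762 + 4699.370671) = 86.3450 km
N2: √((-0.3571·111.32)² + (0.2005·104.04)²) = √(1580.251080 + 435.140434) = 44.8931 km
N3: √((0.4753·111.32)² + (-0.6341·104.04)²) = √(2799.510005 + 4352.273645) = 84.5682 km
N4: √((-0.4384·111.32)² + (-0.0797·104.04)²) = √(2381.702356 + 68.757065) = 49.5021 km
N5: √((0.6484·111.32)² + (0.4528·104.04)²) = √(5209.936232 + 2219.287277) = 86.1929 km
N6: √((-0.1928·111.32)² + (-0.5533·104.04)²) = √(460.638735 + 3313.767448) = 61.4362 km
N7: √((-0.6563·111.32)² + (-0.5100·104.04)²) = √(5337.663654 + 2815.406048) = 90.2944 km
N8: √((0.5781·111.32)² + (0.2684·104.04)²) = √(4141.449157 + 779.768541) = 70.1514 km
N9: √((0.0886·111.32)² + (-0.2434·104.04)²) = √(97.277822 + 641.271346) = 27.1763 km
Sorted: N9 (27.1763 km) < N2 (44.8931 km) < N4 (49.5021 km) < N6 (61.4362 km) < N8 (70.1514 km) < N3 (84.5682 km) < …

N9, N2, N4, N6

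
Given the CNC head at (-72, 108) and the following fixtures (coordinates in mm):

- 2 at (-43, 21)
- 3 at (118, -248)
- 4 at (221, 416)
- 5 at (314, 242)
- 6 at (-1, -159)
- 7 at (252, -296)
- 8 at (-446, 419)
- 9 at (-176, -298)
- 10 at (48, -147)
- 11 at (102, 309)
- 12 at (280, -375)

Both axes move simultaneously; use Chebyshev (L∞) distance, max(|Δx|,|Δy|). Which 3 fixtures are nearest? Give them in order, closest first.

Distances from (-72, 108):
2: 87 mm
3: 356 mm
4: 308 mm
5: 386 mm
6: 267 mm
7: 404 mm
8: 374 mm
9: 406 mm
10: 255 mm
11: 201 mm
12: 483 mm
Sorted: 2 (87 mm) < 11 (201 mm) < 10 (255 mm) < 6 (267 mm) < 4 (308 mm) < …

2, 11, 10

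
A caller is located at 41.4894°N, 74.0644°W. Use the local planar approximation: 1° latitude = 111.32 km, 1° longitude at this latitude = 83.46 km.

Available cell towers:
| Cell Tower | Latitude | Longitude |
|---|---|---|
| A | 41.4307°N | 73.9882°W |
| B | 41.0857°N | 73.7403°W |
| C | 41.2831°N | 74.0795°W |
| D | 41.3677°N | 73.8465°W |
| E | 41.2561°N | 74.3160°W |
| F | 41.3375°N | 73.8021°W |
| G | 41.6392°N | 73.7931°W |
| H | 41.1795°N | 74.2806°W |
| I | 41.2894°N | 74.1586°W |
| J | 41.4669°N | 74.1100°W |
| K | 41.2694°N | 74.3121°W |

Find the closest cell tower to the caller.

Distances from 41.4894°N, 74.0644°W:
A: √((-0.0587·111.32)² + (0.0762·83.46)²) = √(42.699481 + 40.445174) = 9.1184 km
B: √((-0.4037·111.32)² + (0.3241·83.46)²) = √(2019.593174 + 731.669283) = 52.4525 km
C: √((-0.2063·111.32)² + (-0.0151·83.46)²) = √(527.405739 + 1.588220) = 22.9999 km
D: √((-0.1217·111.32)² + (0.2179·83.46)²) = √(183.538658 + 330.728195) = 22.6775 km
E: √((-0.2333·111.32)² + (-0.2516·83.46)²) = √(674.490556 + 440.938514) = 33.3980 km
F: √((-0.1519·111.32)² + (0.2623·83.46)²) = √(285.931461 + 479.240312) = 27.6617 km
G: √((0.1498·111.32)² + (0.2713·83.46)²) = √(278.080171 + 512.691773) = 28.1207 km
H: √((-0.3099·111.32)² + (-0.2162·83.46)²) = √(1190.116696 + 325.587813) = 38.9320 km
I: √((-0.2000·111.32)² + (-0.0942·83.46)²) = √(495.685696 + 61.809975) = 23.6113 km
J: √((-0.0225·111.32)² + (-0.0456·83.46)²) = √(6.273522 + 14.483931) = 4.5560 km
K: √((-0.2200·111.32)² + (-0.2477·83.46)²) = √(599.779692 + 427.374666) = 32.0492 km
Minimum: J at 4.5560 km.

J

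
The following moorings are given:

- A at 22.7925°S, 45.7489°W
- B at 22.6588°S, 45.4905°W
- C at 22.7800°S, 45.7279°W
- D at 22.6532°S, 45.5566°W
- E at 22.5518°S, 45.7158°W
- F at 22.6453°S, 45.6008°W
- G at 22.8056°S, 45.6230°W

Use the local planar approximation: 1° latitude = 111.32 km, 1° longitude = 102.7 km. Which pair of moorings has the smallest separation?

A and C

Pairwise distances:
A–B: √((0.1337·111.32)² + (0.2584·102.7)²) = √(221.518096 + 704.248460) = 30.4264 km
A–C: √((0.0125·111.32)² + (0.0210·102.7)²) = √(1.936272 + 4.651355) = 2.5666 km
A–D: √((0.1393·111.32)² + (0.1923·102.7)²) = √(240.463203 + 390.031296) = 25.1096 km
A–E: √((0.2407·111.32)² + (0.0331·102.7)²) = √(717.957234 + 11.555716) = 27.0095 km
A–F: √((0.1472·111.32)² + (0.1481·102.7)²) = √(268.510959 + 231.340145) = 22.3574 km
A–G: √((-0.0131·111.32)² + (0.1259·102.7)²) = √(2.126616 + 167.183090) = 13.0119 km
B–C: √((-0.1212·111.32)² + (-0.2374·102.7)²) = √(182.033632 + 594.432186) = 27.8651 km
B–D: √((0.0056·111.32)² + (-0.0661·102.7)²) = √(0.388618 + 46.083325) = 6.8170 km
B–E: √((0.1070·111.32)² + (-0.2253·102.7)²) = √(141.877638 + 535.381390) = 26.0242 km
B–F: √((0.0135·111.32)² + (-0.1103·102.7)²) = √(2.258468 + 128.319279) = 11.4271 km
B–G: √((-0.1468·111.32)² + (-0.1325·102.7)²) = √(267.053643 + 185.170860) = 21.2656 km
C–D: √((0.1268·111.32)² + (0.1713·102.7)²) = √(199.243840 + 309.496408) = 22.5553 km
C–E: √((0.2282·111.32)² + (0.0121·102.7)²) = √(645.323790 + 1.544229) = 25.4336 km
C–F: √((0.1347·111.32)² + (0.1271·102.7)²) = √(224.844147 + 170.385247) = 19.8804 km
C–G: √((-0.0256·111.32)² + (0.1049·102.7)²) = √(8.121314 + 116.062485) = 11.1438 km
D–E: √((0.1014·111.32)² + (-0.1592·102.7)²) = √(127.415512 + 267.317268) = 19.8679 km
D–F: √((0.0079·111.32)² + (-0.0442·102.7)²) = √(0.773394 + 20.605608) = 4.6237 km
D–G: √((-0.1524·111.32)² + (-0.0664·102.7)²) = √(287.816925 + 46.502580) = 18.2844 km
E–F: √((-0.0935·111.32)² + (0.1150·102.7)²) = √(108.335207 + 139.487910) = 15.7424 km
E–G: √((-0.2538·111.32)² + (0.0928·102.7)²) = √(798.232913 + 90.831574) = 29.8172 km
F–G: √((-0.1603·111.32)² + (-0.0222·102.7)²) = √(318.429606 + 5.198126) = 17.9897 km
Closest pair: A–C at 2.5666 km.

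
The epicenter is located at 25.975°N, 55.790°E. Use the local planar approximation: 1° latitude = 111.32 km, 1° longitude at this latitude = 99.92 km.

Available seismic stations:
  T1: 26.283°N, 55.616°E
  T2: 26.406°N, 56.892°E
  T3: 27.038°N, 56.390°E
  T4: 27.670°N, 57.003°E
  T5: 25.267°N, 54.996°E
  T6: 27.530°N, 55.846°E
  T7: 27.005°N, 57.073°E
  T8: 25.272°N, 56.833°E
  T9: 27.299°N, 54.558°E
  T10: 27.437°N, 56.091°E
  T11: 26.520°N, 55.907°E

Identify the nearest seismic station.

T1

Distances from 25.975°N, 55.790°E:
T1: √((0.308·111.32)² + (-0.174·99.92)²) = √(1175.56820 + 302.27578) = 38.443 km
T2: √((0.431·111.32)² + (1.102·99.92)²) = √(2301.97676 + 12124.61731) = 120.111 km
T3: √((1.063·111.32)² + (0.600·99.92)²) = √(14002.73676 + 3594.24230) = 132.654 km
T4: √((1.695·111.32)² + (1.213·99.92)²) = √(35602.93492 + 14690.15751) = 224.261 km
T5: √((-0.708·111.32)² + (-0.794·99.92)²) = √(6211.73487 + 6294.27706) = 111.830 km
T6: √((1.555·111.32)² + (0.056·99.92)²) = √(29964.51013 + 31.30984) = 173.193 km
T7: √((1.030·111.32)² + (1.283·99.92)²) = √(13146.82387 + 16434.56311) = 171.992 km
T8: √((-0.703·111.32)² + (1.043·99.92)²) = √(6124.30830 + 10861.09138) = 130.328 km
T9: √((1.324·111.32)² + (-1.232·99.92)²) = √(21723.12822 + 15153.96453) = 192.034 km
T10: √((1.462·111.32)² + (0.301·99.92)²) = √(26487.51042 + 904.56096) = 165.506 km
T11: √((0.545·111.32)² + (0.117·99.92)²) = √(3680.77610 + 136.67106) = 61.785 km
Minimum: T1 at 38.443 km.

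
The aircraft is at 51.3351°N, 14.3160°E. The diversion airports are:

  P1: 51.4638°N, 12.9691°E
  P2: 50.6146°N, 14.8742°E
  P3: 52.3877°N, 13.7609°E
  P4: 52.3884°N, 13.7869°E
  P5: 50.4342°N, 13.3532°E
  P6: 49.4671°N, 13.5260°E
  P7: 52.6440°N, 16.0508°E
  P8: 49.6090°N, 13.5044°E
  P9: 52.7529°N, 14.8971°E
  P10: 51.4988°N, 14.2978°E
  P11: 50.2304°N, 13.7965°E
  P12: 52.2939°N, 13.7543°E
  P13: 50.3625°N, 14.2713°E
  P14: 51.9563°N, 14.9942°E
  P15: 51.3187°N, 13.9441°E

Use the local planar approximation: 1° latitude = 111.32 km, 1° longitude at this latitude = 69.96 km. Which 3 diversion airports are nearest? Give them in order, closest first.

P10, P15, P14

Distances from 51.3351°N, 14.3160°E:
P1: √((0.1287·111.32)² + (-1.3469·69.96)²) = √(205.259605 + 8879.127810) = 95.3121 km
P2: √((-0.7205·111.32)² + (0.5582·69.96)²) = √(6433.012061 + 1525.033086) = 89.2079 km
P3: √((1.0526·111.32)² + (-0.5551·69.96)²) = √(13730.081864 + 1508.141380) = 123.4432 km
P4: √((1.0533·111.32)² + (-0.5291·69.96)²) = √(13748.349493 + 1370.172115) = 122.9574 km
P5: √((-0.9009·111.32)² + (-0.9628·69.96)²) = √(10057.720652 + 4537.031190) = 120.8087 km
P6: √((-1.8680·111.32)² + (-0.7900·69.96)²) = √(43241.439102 + 3054.596039) = 215.1651 km
P7: √((1.3089·111.32)² + (1.7348·69.96)²) = √(21230.456413 + 14729.853537) = 189.6320 km
P8: √((-1.7261·111.32)² + (-0.8116·69.96)²) = √(36921.411904 + 3223.915708) = 200.3630 km
P9: √((1.4178·111.32)² + (0.5811·69.96)²) = √(24910.149808 + 1652.727877) = 162.9812 km
P10: √((0.1637·111.32)² + (-0.0182·69.96)²) = √(332.080790 + 1.621222) = 18.2675 km
P11: √((-1.1047·111.32)² + (-0.5195·69.96)²) = √(15122.900799 + 1320.902327) = 128.2334 km
P12: √((0.9588·111.32)² + (-0.5617·69.96)²) = √(11392.064784 + 1544.217427) = 113.7378 km
P13: √((-0.9726·111.32)² + (-0.0447·69.96)²) = √(11722.356521 + 9.779455) = 108.3150 km
P14: √((0.6212·111.32)² + (0.6782·69.96)²) = √(4781.996891 + 2251.205663) = 83.8642 km
P15: √((-0.0164·111.32)² + (-0.3719·69.96)²) = √(3.332991 + 676.942776) = 26.0821 km
Sorted: P10 (18.2675 km) < P15 (26.0821 km) < P14 (83.8642 km) < P2 (89.2079 km) < P1 (95.3121 km) < …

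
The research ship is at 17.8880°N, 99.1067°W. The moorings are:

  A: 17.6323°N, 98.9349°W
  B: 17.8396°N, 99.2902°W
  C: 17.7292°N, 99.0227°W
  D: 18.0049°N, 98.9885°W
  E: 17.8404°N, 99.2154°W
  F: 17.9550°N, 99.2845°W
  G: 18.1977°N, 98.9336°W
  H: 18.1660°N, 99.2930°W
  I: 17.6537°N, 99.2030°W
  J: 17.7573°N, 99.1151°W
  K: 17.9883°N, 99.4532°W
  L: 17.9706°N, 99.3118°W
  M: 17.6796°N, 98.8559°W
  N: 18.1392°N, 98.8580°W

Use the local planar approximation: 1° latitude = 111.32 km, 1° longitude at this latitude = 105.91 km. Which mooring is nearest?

E

Distances from 17.8880°N, 99.1067°W:
A: √((-0.2557·111.32)² + (0.1718·105.91)²) = √(810.229127 + 331.070325) = 33.7831 km
B: √((-0.0484·111.32)² + (-0.1835·105.91)²) = √(29.029337 + 377.699207) = 20.1675 km
C: √((-0.1588·111.32)² + (0.0840·105.91)²) = √(312.498107 + 79.146645) = 19.7900 km
D: √((0.1169·111.32)² + (0.1182·105.91)²) = √(169.346185 + 156.714395) = 18.0571 km
E: √((-0.0476·111.32)² + (-0.1087·105.91)²) = √(28.077621 + 132.535745) = 12.6733 km
F: √((0.0670·111.32)² + (-0.1778·105.91)²) = √(55.628327 + 354.598953) = 20.2541 km
G: √((0.3097·111.32)² + (0.1731·105.91)²) = √(1188.581061 + 336.099659) = 39.0472 km
H: √((0.2780·111.32)² + (-0.1863·105.91)²) = √(957.714333 + 389.313663) = 36.7019 km
I: √((-0.2343·111.32)² + (-0.0963·105.91)²) = √(680.285121 + 104.022314) = 28.0055 km
J: √((-0.1307·111.32)² + (-0.0084·105.91)²) = √(211.688649 + 0.791466) = 14.5767 km
K: √((0.1003·111.32)² + (-0.3465·105.91)²) = √(124.666068 + 1346.729626) = 38.3588 km
L: √((0.0826·111.32)² + (-0.2051·105.91)²) = √(84.548613 + 471.851410) = 23.5881 km
M: √((-0.2084·111.32)² + (0.2508·105.91)²) = √(538.197684 + 705.551956) = 35.2668 km
N: √((0.2512·111.32)² + (0.2487·105.91)²) = √(781.962030 + 693.785960) = 38.4155 km
Minimum: E at 12.6733 km.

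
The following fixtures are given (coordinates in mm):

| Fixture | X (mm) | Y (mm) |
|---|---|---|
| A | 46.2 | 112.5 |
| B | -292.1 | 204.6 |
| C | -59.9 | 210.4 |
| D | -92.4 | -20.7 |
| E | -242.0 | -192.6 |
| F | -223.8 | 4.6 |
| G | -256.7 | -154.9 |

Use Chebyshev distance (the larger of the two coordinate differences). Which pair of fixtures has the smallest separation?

E and G

Pairwise distances:
A–B: 338.3 mm
A–C: 106.1 mm
A–D: 138.6 mm
A–E: 305.1 mm
A–F: 270.0 mm
A–G: 302.9 mm
B–C: 232.2 mm
B–D: 225.3 mm
B–E: 397.2 mm
B–F: 200.0 mm
B–G: 359.5 mm
C–D: 231.1 mm
C–E: 403.0 mm
C–F: 205.8 mm
C–G: 365.3 mm
D–E: 171.9 mm
D–F: 131.4 mm
D–G: 164.3 mm
E–F: 197.2 mm
E–G: 37.7 mm
F–G: 159.5 mm
Closest pair: E–G at 37.7 mm.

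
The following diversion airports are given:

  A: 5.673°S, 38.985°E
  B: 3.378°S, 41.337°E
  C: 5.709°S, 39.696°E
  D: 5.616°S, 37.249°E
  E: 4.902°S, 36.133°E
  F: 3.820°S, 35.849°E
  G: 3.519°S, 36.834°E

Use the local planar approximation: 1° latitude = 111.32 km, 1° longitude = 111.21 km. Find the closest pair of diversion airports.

A and C

Pairwise distances:
A–B: 365.632 km
A–C: 79.172 km
A–D: 193.165 km
A–E: 328.578 km
A–F: 405.191 km
A–G: 338.702 km
B–C: 317.235 km
B–D: 518.414 km
B–E: 603.090 km
B–F: 612.301 km
B–G: 501.025 km
C–D: 272.328 km
C–E: 406.297 km
C–F: 476.711 km
C–G: 400.921 km
D–E: 147.380 km
D–F: 253.403 km
D–G: 237.957 km
E–F: 124.520 km
E–G: 172.568 km
F–G: 114.552 km
Closest pair: A–C at 79.172 km.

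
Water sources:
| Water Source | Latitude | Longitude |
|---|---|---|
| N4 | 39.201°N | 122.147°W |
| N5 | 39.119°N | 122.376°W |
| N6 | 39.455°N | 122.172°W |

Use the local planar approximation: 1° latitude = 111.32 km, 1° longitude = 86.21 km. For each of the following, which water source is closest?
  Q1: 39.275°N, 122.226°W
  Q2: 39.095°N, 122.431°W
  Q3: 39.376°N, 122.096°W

Q1→N4; Q2→N5; Q3→N6

Q1 at 39.275°N, 122.226°W:
  N4: 10.688 km
  N5: 21.652 km
  N6: 20.571 km
  → nearest: N4 (10.688 km)
Q2 at 39.095°N, 122.431°W:
  N4: 27.179 km
  N5: 5.442 km
  N6: 45.876 km
  → nearest: N5 (5.442 km)
Q3 at 39.376°N, 122.096°W:
  N4: 19.971 km
  N5: 37.432 km
  N6: 10.967 km
  → nearest: N6 (10.967 km)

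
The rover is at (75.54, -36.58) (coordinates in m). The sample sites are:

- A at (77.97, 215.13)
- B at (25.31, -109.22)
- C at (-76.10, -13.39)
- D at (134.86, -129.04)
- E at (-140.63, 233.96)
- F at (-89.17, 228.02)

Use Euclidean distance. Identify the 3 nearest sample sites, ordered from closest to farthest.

B, D, C

Distances from (75.54, -36.58):
A: 251.72 m
B: 88.32 m
C: 153.40 m
D: 109.85 m
E: 346.30 m
F: 311.68 m
Sorted: B (88.32 m) < D (109.85 m) < C (153.40 m) < A (251.72 m) < F (311.68 m) < …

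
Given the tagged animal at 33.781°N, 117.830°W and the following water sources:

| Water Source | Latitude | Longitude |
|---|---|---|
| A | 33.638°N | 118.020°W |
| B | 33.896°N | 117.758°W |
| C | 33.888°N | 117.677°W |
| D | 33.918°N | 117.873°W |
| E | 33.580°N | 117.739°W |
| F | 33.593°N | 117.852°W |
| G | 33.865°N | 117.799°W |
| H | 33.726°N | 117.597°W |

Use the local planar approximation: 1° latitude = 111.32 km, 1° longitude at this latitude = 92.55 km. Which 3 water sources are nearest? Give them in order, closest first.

Distances from 33.781°N, 117.830°W:
A: √((-0.143·111.32)² + (-0.190·92.55)²) = √(253.40692 + 309.21464) = 23.720 km
B: √((0.115·111.32)² + (0.072·92.55)²) = √(163.88608 + 44.40356) = 14.432 km
C: √((0.107·111.32)² + (0.153·92.55)²) = √(141.87764 + 200.50985) = 18.504 km
D: √((0.137·111.32)² + (-0.043·92.55)²) = √(232.58812 + 15.83761) = 15.762 km
E: √((-0.201·111.32)² + (0.091·92.55)²) = √(500.65495 + 70.93093) = 23.908 km
F: √((-0.188·111.32)² + (-0.022·92.55)²) = √(437.98788 + 4.14570) = 21.027 km
G: √((0.084·111.32)² + (0.031·92.55)²) = √(87.43896 + 8.23145) = 9.781 km
H: √((-0.055·111.32)² + (0.233·92.55)²) = √(37.48623 + 465.01257) = 22.416 km
Sorted: G (9.781 km) < B (14.432 km) < D (15.762 km) < C (18.504 km) < F (21.027 km) < …

G, B, D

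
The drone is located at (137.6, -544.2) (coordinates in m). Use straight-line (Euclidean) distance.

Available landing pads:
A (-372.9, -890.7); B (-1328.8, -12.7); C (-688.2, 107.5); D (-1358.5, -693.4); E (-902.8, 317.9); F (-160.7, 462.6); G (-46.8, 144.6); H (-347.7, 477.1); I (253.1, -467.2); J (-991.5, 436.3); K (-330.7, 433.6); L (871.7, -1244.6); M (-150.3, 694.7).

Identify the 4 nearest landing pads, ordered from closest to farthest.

Distances from (137.6, -544.2):
A: √((-510.5)² + (-346.5)²) = √(260610.250 + 120062.250) = 617.0 m
B: √((-1466.4)² + (531.5)²) = √(2150328.960 + 282492.250) = 1559.8 m
C: √((-825.8)² + (651.7)²) = √(681945.640 + 424712.890) = 1052.0 m
D: √((-1496.1)² + (-149.2)²) = √(2238315.210 + 22260.640) = 1503.5 m
E: √((-1040.4)² + (862.1)²) = √(1082432.160 + 743216.410) = 1351.2 m
F: √((-298.3)² + (1006.8)²) = √(88982.890 + 1013646.240) = 1050.1 m
G: √((-184.4)² + (688.8)²) = √(34003.360 + 474445.440) = 713.1 m
H: √((-485.3)² + (1021.3)²) = √(235516.090 + 1043053.690) = 1130.7 m
I: √((115.5)² + (77.0)²) = √(13340.250 + 5929.000) = 138.8 m
J: √((-1129.1)² + (980.5)²) = √(1274866.810 + 961380.250) = 1495.4 m
K: √((-468.3)² + (977.8)²) = √(219304.890 + 956092.840) = 1084.2 m
L: √((734.1)² + (-700.4)²) = √(538902.810 + 490560.160) = 1014.6 m
M: √((-287.9)² + (1238.9)²) = √(82886.410 + 1534873.210) = 1271.9 m
Sorted: I (138.8 m) < A (617.0 m) < G (713.1 m) < L (1014.6 m) < F (1050.1 m) < C (1052.0 m) < …

I, A, G, L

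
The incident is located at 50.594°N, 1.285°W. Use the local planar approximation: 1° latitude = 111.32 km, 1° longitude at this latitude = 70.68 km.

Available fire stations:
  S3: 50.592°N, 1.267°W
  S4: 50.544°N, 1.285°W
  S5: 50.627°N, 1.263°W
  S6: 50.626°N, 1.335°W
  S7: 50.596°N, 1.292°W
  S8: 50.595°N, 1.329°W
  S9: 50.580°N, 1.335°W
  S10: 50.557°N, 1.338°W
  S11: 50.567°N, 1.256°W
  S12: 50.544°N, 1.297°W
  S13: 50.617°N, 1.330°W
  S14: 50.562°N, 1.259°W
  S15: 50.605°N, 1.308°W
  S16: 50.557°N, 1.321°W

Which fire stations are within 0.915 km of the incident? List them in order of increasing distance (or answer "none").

Distances from 50.594°N, 1.285°W:
S3: √((-0.002·111.32)² + (0.018·70.68)²) = √(0.04957 + 1.61859) = 1.292 km
S4: √((-0.050·111.32)² + (0.000·70.68)²) = √(30.98036 + 0.00000) = 5.566 km
S5: √((0.033·111.32)² + (0.022·70.68)²) = √(13.49504 + 2.41790) = 3.989 km
S6: √((0.032·111.32)² + (-0.050·70.68)²) = √(12.68955 + 12.48916) = 5.018 km
S7: √((0.002·111.32)² + (-0.007·70.68)²) = √(0.04957 + 0.24479) = 0.543 km
S8: √((0.001·111.32)² + (-0.044·70.68)²) = √(0.01239 + 9.67160) = 3.112 km
S9: √((-0.014·111.32)² + (-0.050·70.68)²) = √(2.42886 + 12.48916) = 3.862 km
S10: √((-0.037·111.32)² + (-0.053·70.68)²) = √(16.96484 + 14.03282) = 5.568 km
S11: √((-0.027·111.32)² + (0.029·70.68)²) = √(9.03387 + 4.20135) = 3.638 km
S12: √((-0.050·111.32)² + (-0.012·70.68)²) = √(30.98036 + 0.71938) = 5.630 km
S13: √((0.023·111.32)² + (-0.045·70.68)²) = √(6.55544 + 10.11622) = 4.083 km
S14: √((-0.032·111.32)² + (0.026·70.68)²) = √(12.68955 + 3.37707) = 4.008 km
S15: √((0.011·111.32)² + (-0.023·70.68)²) = √(1.49945 + 2.64271) = 2.035 km
S16: √((-0.037·111.32)² + (-0.036·70.68)²) = √(16.96484 + 6.47438) = 4.841 km
Threshold 0.915 km: S7 (0.543 km) is within range.

S7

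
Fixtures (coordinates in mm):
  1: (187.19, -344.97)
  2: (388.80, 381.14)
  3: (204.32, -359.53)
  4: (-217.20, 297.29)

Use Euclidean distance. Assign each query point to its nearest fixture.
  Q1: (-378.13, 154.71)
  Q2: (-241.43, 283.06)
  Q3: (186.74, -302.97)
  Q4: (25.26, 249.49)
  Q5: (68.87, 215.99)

Q1→4; Q2→4; Q3→1; Q4→4; Q5→4

Q1 at (-378.13, 154.71):
  1: 754.50 mm
  2: 799.66 mm
  3: 776.98 mm
  4: 215.01 mm
  → nearest: 4 (215.01 mm)
Q2 at (-241.43, 283.06):
  1: 760.35 mm
  2: 637.82 mm
  3: 782.06 mm
  4: 28.10 mm
  → nearest: 4 (28.10 mm)
Q3 at (186.74, -302.97):
  1: 42.00 mm
  2: 713.33 mm
  3: 59.23 mm
  4: 723.52 mm
  → nearest: 1 (42.00 mm)
Q4 at (25.26, 249.49):
  1: 616.12 mm
  2: 386.64 mm
  3: 634.80 mm
  4: 247.13 mm
  → nearest: 4 (247.13 mm)
Q5 at (68.87, 215.99):
  1: 573.30 mm
  2: 360.04 mm
  3: 591.24 mm
  4: 297.40 mm
  → nearest: 4 (297.40 mm)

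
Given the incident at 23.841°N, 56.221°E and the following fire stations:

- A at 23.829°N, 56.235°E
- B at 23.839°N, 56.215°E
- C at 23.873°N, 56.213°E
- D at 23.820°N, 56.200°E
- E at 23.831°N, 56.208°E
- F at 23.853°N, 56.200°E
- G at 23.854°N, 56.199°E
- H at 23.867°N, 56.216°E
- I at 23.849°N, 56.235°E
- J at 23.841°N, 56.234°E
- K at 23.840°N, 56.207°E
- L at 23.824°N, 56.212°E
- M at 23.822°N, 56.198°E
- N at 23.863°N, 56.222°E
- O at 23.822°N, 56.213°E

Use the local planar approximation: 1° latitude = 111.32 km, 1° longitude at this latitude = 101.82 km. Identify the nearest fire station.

Distances from 23.841°N, 56.221°E:
A: 1.954 km
B: 0.650 km
C: 3.654 km
D: 3.168 km
E: 1.730 km
F: 2.521 km
G: 2.667 km
H: 2.939 km
I: 1.681 km
J: 1.324 km
K: 1.430 km
L: 2.103 km
M: 3.156 km
N: 2.451 km
O: 2.267 km
Minimum: B at 0.650 km.

B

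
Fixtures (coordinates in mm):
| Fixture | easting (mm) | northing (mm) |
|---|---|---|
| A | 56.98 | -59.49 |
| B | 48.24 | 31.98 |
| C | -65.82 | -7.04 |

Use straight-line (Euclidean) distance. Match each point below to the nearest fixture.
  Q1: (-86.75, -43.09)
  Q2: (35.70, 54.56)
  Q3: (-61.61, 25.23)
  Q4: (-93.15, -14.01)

Q1→C; Q2→B; Q3→C; Q4→C

Q1 at (-86.75, -43.09):
  A: √((143.73)² + (-16.40)²) = √(20658.3129 + 268.9600) = 144.66 mm
  B: √((134.99)² + (75.07)²) = √(18222.3001 + 5635.5049) = 154.46 mm
  C: √((20.93)² + (36.05)²) = √(438.0649 + 1299.6025) = 41.69 mm
  → nearest: C (41.69 mm)
Q2 at (35.70, 54.56):
  A: √((21.28)² + (-114.05)²) = √(452.8384 + 13007.4025) = 116.02 mm
  B: √((12.54)² + (-22.58)²) = √(157.2516 + 509.8564) = 25.83 mm
  C: √((-101.52)² + (-61.60)²) = √(10306.3104 + 3794.5600) = 118.75 mm
  → nearest: B (25.83 mm)
Q3 at (-61.61, 25.23):
  A: √((118.59)² + (-84.72)²) = √(14063.5881 + 7177.4784) = 145.74 mm
  B: √((109.85)² + (6.75)²) = √(12067.0225 + 45.5625) = 110.06 mm
  C: √((-4.21)² + (-32.27)²) = √(17.7241 + 1041.3529) = 32.54 mm
  → nearest: C (32.54 mm)
Q4 at (-93.15, -14.01):
  A: √((150.13)² + (-45.48)²) = √(22539.0169 + 2068.4304) = 156.87 mm
  B: √((141.39)² + (45.99)²) = √(19991.1321 + 2115.0801) = 148.68 mm
  C: √((27.33)² + (6.97)²) = √(746.9289 + 48.5809) = 28.20 mm
  → nearest: C (28.20 mm)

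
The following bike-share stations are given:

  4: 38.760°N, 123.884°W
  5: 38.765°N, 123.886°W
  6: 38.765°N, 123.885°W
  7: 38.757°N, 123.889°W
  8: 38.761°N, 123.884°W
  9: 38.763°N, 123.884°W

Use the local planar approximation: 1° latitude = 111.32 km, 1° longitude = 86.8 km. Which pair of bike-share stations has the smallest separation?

5 and 6

Pairwise distances:
5–6: 0.087 km
4–8: 0.111 km
8–9: 0.223 km
6–9: 0.239 km
5–9: 0.282 km
4–9: 0.334 km
6–8: 0.454 km
5–8: 0.478 km
4–7: 0.548 km
4–6: 0.563 km
4–5: 0.583 km
7–8: 0.622 km
7–9: 0.797 km
5–7: 0.928 km
6–7: 0.956 km
Closest pair: 5–6 at 0.087 km.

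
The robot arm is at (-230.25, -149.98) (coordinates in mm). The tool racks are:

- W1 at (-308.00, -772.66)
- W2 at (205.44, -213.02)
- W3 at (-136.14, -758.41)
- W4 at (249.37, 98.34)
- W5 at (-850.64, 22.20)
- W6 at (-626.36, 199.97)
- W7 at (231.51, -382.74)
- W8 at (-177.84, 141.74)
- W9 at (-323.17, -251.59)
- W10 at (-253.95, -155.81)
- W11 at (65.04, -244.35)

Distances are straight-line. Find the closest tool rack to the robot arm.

W10

Distances from (-230.25, -149.98):
W1: 627.52 mm
W2: 440.23 mm
W3: 615.67 mm
W4: 540.09 mm
W5: 643.84 mm
W6: 528.55 mm
W7: 517.11 mm
W8: 296.39 mm
W9: 137.69 mm
W10: 24.41 mm
W11: 310.00 mm
Minimum: W10 at 24.41 mm.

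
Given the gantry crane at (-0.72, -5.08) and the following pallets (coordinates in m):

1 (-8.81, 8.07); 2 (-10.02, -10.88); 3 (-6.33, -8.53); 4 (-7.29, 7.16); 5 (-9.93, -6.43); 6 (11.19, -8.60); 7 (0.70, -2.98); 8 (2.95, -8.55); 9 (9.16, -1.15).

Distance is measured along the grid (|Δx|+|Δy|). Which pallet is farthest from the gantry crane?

1

Distances from (-0.72, -5.08):
1: |-8.09| + |13.15| = 8.09 + 13.15 = 21.24 m
2: |-9.30| + |-5.80| = 9.30 + 5.80 = 15.10 m
3: |-5.61| + |-3.45| = 5.61 + 3.45 = 9.06 m
4: |-6.57| + |12.24| = 6.57 + 12.24 = 18.81 m
5: |-9.21| + |-1.35| = 9.21 + 1.35 = 10.56 m
6: |11.91| + |-3.52| = 11.91 + 3.52 = 15.43 m
7: |1.42| + |2.10| = 1.42 + 2.10 = 3.52 m
8: |3.67| + |-3.47| = 3.67 + 3.47 = 7.14 m
9: |9.88| + |3.93| = 9.88 + 3.93 = 13.81 m
Maximum: 1 at 21.24 m.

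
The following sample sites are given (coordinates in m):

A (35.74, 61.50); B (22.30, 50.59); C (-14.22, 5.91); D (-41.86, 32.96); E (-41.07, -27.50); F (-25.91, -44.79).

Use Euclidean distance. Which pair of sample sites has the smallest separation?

A and B

Pairwise distances:
A–B: √((-13.44)² + (-10.91)²) = √(180.6336 + 119.0281) = 17.31 m
A–C: √((-49.96)² + (-55.59)²) = √(2496.0016 + 3090.2481) = 74.74 m
A–D: √((-77.60)² + (-28.54)²) = √(6021.7600 + 814.5316) = 82.68 m
A–E: √((-76.81)² + (-89.00)²) = √(5899.7761 + 7921.0000) = 117.56 m
A–F: √((-61.65)² + (-106.29)²) = √(3800.7225 + 11297.5641) = 122.88 m
B–C: √((-36.52)² + (-44.68)²) = √(1333.7104 + 1996.3024) = 57.71 m
B–D: √((-64.16)² + (-17.63)²) = √(4116.5056 + 310.8169) = 66.54 m
B–E: √((-63.37)² + (-78.09)²) = √(4015.7569 + 6098.0481) = 100.57 m
B–F: √((-48.21)² + (-95.38)²) = √(2324.2041 + 9097.3444) = 106.87 m
C–D: √((-27.64)² + (27.05)²) = √(763.9696 + 731.7025) = 38.67 m
C–E: √((-26.85)² + (-33.41)²) = √(720.9225 + 1116.2281) = 42.86 m
C–F: √((-11.69)² + (-50.70)²) = √(136.6561 + 2570.4900) = 52.03 m
D–E: √((0.79)² + (-60.46)²) = √(0.6241 + 3655.4116) = 60.47 m
D–F: √((15.95)² + (-77.75)²) = √(254.4025 + 6045.0625) = 79.37 m
E–F: √((15.16)² + (-17.29)²) = √(229.8256 + 298.9441) = 22.99 m
Closest pair: A–B at 17.31 m.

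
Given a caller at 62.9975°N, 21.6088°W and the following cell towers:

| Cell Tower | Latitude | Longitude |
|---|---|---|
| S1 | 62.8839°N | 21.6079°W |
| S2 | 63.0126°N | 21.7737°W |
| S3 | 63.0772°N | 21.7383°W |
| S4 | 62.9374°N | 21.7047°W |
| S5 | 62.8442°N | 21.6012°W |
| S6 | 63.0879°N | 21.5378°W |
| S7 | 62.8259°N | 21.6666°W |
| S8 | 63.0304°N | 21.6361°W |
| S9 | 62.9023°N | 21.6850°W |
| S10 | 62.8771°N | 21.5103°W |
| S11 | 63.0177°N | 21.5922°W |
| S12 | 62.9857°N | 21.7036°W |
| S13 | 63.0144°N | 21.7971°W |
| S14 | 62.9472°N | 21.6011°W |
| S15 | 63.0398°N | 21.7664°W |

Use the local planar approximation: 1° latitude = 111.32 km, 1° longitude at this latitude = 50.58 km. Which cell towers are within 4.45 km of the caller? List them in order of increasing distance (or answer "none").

Distances from 62.9975°N, 21.6088°W:
S1: √((-0.1136·111.32)² + (0.0009·50.58)²) = √(159.920102 + 0.002072) = 12.6460 km
S2: √((0.0151·111.32)² + (-0.1649·50.58)²) = √(2.825532 + 69.566309) = 8.5083 km
S3: √((0.0797·111.32)² + (-0.1295·50.58)²) = √(78.716004 + 42.903941) = 11.0281 km
S4: √((-0.0601·111.32)² + (-0.0959·50.58)²) = √(44.760542 + 23.528534) = 8.2637 km
S5: √((-0.1533·111.32)² + (0.0076·50.58)²) = √(291.226375 + 0.147770) = 17.0697 km
S6: √((0.0904·111.32)² + (0.0710·50.58)²) = √(101.270570 + 12.896574) = 10.6849 km
S7: √((-0.1716·111.32)² + (-0.0578·50.58)²) = √(364.905965 + 8.546993) = 19.3249 km
S8: √((0.0329·111.32)² + (-0.0273·50.58)²) = √(13.413379 + 1.906703) = 3.9141 km
S9: √((-0.0952·111.32)² + (-0.0762·50.58)²) = √(112.310482 + 14.854827) = 11.2768 km
S10: √((-0.1204·111.32)² + (0.0985·50.58)²) = √(179.638479 + 24.821619) = 14.2990 km
S11: √((0.0202·111.32)² + (0.0166·50.58)²) = √(5.056490 + 0.704975) = 2.4003 km
S12: √((-0.0118·111.32)² + (-0.0948·50.58)²) = √(1.725482 + 22.991872) = 4.9717 km
S13: √((0.0169·111.32)² + (-0.1883·50.58)²) = √(3.539320 + 90.710652) = 9.7082 km
S14: √((-0.0503·111.32)² + (0.0077·50.58)²) = √(31.353236 + 0.151684) = 5.6129 km
S15: √((0.0423·111.32)² + (-0.1576·50.58)²) = √(22.173136 + 63.543346) = 9.2583 km
Threshold 4.45 km: S11 (2.4003 km), S8 (3.9141 km) are within range.

S11, S8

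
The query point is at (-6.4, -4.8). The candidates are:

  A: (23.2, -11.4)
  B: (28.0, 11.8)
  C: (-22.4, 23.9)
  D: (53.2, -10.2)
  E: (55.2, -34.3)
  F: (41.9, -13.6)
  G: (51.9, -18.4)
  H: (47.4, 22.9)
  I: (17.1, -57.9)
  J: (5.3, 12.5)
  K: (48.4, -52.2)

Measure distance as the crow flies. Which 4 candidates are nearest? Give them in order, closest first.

Distances from (-6.4, -4.8):
A: √((29.6)² + (-6.6)²) = √(876.160 + 43.560) = 30.3
B: √((34.4)² + (16.6)²) = √(1183.360 + 275.560) = 38.2
C: √((-16.0)² + (28.7)²) = √(256.000 + 823.690) = 32.9
D: √((59.6)² + (-5.4)²) = √(3552.160 + 29.160) = 59.8
E: √((61.6)² + (-29.5)²) = √(3794.560 + 870.250) = 68.3
F: √((48.3)² + (-8.8)²) = √(2332.890 + 77.440) = 49.1
G: √((58.3)² + (-13.6)²) = √(3398.890 + 184.960) = 59.9
H: √((53.8)² + (27.7)²) = √(2894.440 + 767.290) = 60.5
I: √((23.5)² + (-53.1)²) = √(552.250 + 2819.610) = 58.1
J: √((11.7)² + (17.3)²) = √(136.890 + 299.290) = 20.9
K: √((54.8)² + (-47.4)²) = √(3003.040 + 2246.760) = 72.5
Sorted: J (20.9) < A (30.3) < C (32.9) < B (38.2) < F (49.1) < I (58.1) < …

J, A, C, B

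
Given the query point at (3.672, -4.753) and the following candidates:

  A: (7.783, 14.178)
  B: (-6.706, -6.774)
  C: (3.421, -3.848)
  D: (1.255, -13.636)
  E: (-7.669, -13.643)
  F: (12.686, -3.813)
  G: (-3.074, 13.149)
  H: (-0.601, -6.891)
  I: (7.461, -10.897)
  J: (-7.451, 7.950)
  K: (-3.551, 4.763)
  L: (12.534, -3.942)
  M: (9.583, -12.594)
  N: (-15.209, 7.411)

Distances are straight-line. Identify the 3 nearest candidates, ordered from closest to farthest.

Distances from (3.672, -4.753):
A: 19.372
B: 10.573
C: 0.939
D: 9.206
E: 14.410
F: 9.063
G: 19.131
H: 4.778
I: 7.218
J: 16.885
K: 11.947
L: 8.899
M: 9.819
N: 22.460
Sorted: C (0.939) < H (4.778) < I (7.218) < L (8.899) < F (9.063) < …

C, H, I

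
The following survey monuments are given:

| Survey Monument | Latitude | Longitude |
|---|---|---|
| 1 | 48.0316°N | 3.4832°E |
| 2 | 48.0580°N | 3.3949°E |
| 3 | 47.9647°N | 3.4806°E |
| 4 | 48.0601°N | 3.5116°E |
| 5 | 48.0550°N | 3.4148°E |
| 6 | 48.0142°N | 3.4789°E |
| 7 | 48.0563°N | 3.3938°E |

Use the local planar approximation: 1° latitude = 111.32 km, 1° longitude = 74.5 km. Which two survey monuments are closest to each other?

Pairwise distances:
2–7: 0.2062 km
2–5: 1.5197 km
5–7: 1.5712 km
1–6: 1.9633 km
1–4: 3.8134 km
3–6: 5.5118 km
4–6: 5.6606 km
1–5: 5.7230 km
5–6: 6.5904 km
1–2: 7.2050 km
1–7: 7.2055 km
4–5: 7.2339 km
1–3: 7.4498 km
6–7: 7.8841 km
2–6: 7.9332 km
2–4: 8.6973 km
4–7: 8.7863 km
3–4: 10.8681 km
3–5: 11.1838 km
3–7: 12.0745 km
2–3: 12.1916 km
Closest pair: 2–7 at 0.2062 km.

2 and 7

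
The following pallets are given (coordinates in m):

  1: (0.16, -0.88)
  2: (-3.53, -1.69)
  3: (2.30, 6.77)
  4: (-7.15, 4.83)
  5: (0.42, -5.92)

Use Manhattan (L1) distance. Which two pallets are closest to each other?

Pairwise distances:
1–2: |-3.69| + |-0.81| = 3.69 + 0.81 = 4.50 m
1–3: |2.14| + |7.65| = 2.14 + 7.65 = 9.79 m
1–4: |-7.31| + |5.71| = 7.31 + 5.71 = 13.02 m
1–5: |0.26| + |-5.04| = 0.26 + 5.04 = 5.30 m
2–3: |5.83| + |8.46| = 5.83 + 8.46 = 14.29 m
2–4: |-3.62| + |6.52| = 3.62 + 6.52 = 10.14 m
2–5: |3.95| + |-4.23| = 3.95 + 4.23 = 8.18 m
3–4: |-9.45| + |-1.94| = 9.45 + 1.94 = 11.39 m
3–5: |-1.88| + |-12.69| = 1.88 + 12.69 = 14.57 m
4–5: |7.57| + |-10.75| = 7.57 + 10.75 = 18.32 m
Closest pair: 1–2 at 4.50 m.

1 and 2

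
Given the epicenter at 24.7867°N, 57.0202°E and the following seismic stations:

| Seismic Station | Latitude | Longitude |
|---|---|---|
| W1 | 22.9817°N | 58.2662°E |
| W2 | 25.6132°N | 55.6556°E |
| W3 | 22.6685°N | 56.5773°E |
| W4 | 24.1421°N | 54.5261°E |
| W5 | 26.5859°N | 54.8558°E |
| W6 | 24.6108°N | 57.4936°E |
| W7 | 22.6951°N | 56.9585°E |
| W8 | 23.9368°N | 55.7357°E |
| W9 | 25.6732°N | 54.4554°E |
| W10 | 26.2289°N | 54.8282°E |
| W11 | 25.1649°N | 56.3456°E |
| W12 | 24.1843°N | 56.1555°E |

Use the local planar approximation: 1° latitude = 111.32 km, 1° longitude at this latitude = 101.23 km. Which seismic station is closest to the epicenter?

W6

Distances from 24.7867°N, 57.0202°E:
W1: √((-1.8050·111.32)² + (1.2460·101.23)²) = √(40373.909743 + 15909.427737) = 237.2411 km
W2: √((0.8265·111.32)² + (-1.3646·101.23)²) = √(8465.100356 + 19082.233579) = 165.9739 km
W3: √((-2.1182·111.32)² + (-0.4429·101.23)²) = √(55600.708122 + 2010.156332) = 240.0226 km
W4: √((-0.6446·111.32)² + (-2.4941·101.23)²) = √(5149.048679 + 63745.010710) = 262.4768 km
W5: √((1.7992·111.32)² + (-2.1644·101.23)²) = √(40114.859937 + 48005.779303) = 296.8512 km
W6: √((-0.1759·111.32)² + (0.4734·101.23)²) = √(383.422923 + 2296.545112) = 51.7684 km
W7: √((-2.0916·111.32)² + (-0.0617·101.23)²) = √(54213.027590 + 39.011154) = 232.9207 km
W8: √((-0.8499·111.32)² + (-1.2845·101.23)²) = √(8951.216344 + 16907.783996) = 160.8073 km
W9: √((0.8865·111.32)² + (-2.5648·101.23)²) = √(9738.764752 + 67410.179521) = 277.7570 km
W10: √((1.4422·111.32)² + (-2.1920·101.23)²) = √(25774.923073 + 49237.905823) = 273.8847 km
W11: √((0.3782·111.32)² + (-0.6746·101.23)²) = √(1772.513062 + 4663.491048) = 80.2247 km
W12: √((-0.6024·111.32)² + (-0.8647·101.23)²) = √(4496.932013 + 7662.127803) = 110.2681 km
Minimum: W6 at 51.7684 km.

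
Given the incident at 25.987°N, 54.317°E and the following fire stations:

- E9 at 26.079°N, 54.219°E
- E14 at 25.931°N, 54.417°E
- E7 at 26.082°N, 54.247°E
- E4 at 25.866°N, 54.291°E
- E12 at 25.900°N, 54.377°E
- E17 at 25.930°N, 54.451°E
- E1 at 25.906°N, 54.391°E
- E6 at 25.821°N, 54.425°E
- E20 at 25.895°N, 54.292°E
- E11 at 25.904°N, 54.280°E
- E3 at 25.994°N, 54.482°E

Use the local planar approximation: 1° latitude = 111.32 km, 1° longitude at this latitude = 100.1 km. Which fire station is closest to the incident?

E11

Distances from 25.987°N, 54.317°E:
E9: 14.182 km
E14: 11.792 km
E7: 12.686 km
E4: 13.719 km
E12: 11.396 km
E17: 14.839 km
E1: 11.669 km
E6: 21.409 km
E20: 10.543 km
E11: 9.954 km
E3: 16.535 km
Minimum: E11 at 9.954 km.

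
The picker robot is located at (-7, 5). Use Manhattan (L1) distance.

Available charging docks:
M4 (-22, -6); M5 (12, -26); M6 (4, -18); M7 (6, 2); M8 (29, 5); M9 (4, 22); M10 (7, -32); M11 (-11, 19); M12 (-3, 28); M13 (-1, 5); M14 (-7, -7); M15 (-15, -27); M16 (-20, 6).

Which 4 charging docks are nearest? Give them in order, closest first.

M13, M14, M16, M7

Distances from (-7, 5):
M4: |-15| + |-11| = 15 + 11 = 26
M5: |19| + |-31| = 19 + 31 = 50
M6: |11| + |-23| = 11 + 23 = 34
M7: |13| + |-3| = 13 + 3 = 16
M8: |36| + |0| = 36 + 0 = 36
M9: |11| + |17| = 11 + 17 = 28
M10: |14| + |-37| = 14 + 37 = 51
M11: |-4| + |14| = 4 + 14 = 18
M12: |4| + |23| = 4 + 23 = 27
M13: |6| + |0| = 6 + 0 = 6
M14: |0| + |-12| = 0 + 12 = 12
M15: |-8| + |-32| = 8 + 32 = 40
M16: |-13| + |1| = 13 + 1 = 14
Sorted: M13 (6) < M14 (12) < M16 (14) < M7 (16) < M11 (18) < M4 (26) < …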